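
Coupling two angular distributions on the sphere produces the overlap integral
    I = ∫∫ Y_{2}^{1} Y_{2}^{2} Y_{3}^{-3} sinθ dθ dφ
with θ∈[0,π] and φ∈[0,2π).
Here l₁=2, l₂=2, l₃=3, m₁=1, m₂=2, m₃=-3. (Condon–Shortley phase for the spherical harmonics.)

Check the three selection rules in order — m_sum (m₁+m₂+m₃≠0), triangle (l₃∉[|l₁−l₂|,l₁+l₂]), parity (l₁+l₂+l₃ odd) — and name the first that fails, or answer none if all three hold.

parity

m₁+m₂+m₃ = 1 + 2 − 3 = 0  ✓
triangle: |2−2|=0 ≤ l₃=3 ≤ 2+2=4  ✓
parity: l₁+l₂+l₃ = 7 is odd  ✗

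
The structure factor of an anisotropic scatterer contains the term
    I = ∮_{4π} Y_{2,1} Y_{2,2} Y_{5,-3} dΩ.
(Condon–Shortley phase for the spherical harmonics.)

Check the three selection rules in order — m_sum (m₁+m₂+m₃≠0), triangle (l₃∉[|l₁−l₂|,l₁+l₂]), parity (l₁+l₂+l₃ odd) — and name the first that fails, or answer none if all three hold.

Σmᵢ = 0  ✓
l₃∈[|l₁−l₂|,l₁+l₂]=[0,4], have l₃=5  ✗
Σlᵢ = 9 ⇒ odd

triangle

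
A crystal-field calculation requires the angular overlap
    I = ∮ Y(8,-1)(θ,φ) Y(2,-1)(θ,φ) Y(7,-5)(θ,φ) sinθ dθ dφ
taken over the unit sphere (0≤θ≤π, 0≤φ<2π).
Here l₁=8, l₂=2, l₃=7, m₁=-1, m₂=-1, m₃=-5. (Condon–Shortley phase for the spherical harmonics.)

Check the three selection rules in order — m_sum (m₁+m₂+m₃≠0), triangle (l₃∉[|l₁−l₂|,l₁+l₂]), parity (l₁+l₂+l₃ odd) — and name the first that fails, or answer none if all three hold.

m_sum

Σmᵢ = -7  ✗
l₃∈[|l₁−l₂|,l₁+l₂]=[6,10], have l₃=7
Σlᵢ = 17 ⇒ odd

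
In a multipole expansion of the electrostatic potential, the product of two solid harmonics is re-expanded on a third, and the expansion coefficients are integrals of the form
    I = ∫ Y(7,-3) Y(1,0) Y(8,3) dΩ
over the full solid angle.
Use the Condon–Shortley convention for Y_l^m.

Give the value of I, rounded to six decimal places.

-0.226917

Rules hold: Σm=0, L=16 even, 6≤8≤8.
N = 15·3·17 = 765
Δ = 0!·14!·2!/17! = 1/2040
Racah Σ t=0..0: t=0:+1/25401600 = 1/25401600
⇒ 3j(7 1 8; 0 0 0)² = 8/255, sgn +1
Racah Σ t=0..0: t=0:+1/87091200 = 1/87091200
⇒ 3j(7 1 8; -3 0 3)² = 11/408, sgn -1
4πI² = N·(3j₀)²·(3jₘ)² = 11/17
I = -1·√(0.647059/4π) = -0.22691696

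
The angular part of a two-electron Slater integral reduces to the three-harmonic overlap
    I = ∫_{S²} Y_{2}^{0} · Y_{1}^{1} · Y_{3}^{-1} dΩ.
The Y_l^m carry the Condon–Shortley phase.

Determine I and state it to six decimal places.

Checks pass: Σm=0; 6 even; l₃=3∈[1,3].
(2·2+1)(2·1+1)(2·3+1) = 105
Δ: 0! 4! 2! / 7! → 1/105
sum: t=0:+1/4 = 1/4
3j²(2 1 3; 0 0 0) = Δ·Π!·Σ² = 3/35  (sign -1)
sum: t=0:+1/8 = 1/8
3j²(2 1 3; 0 1 -1) = Δ·Π!·Σ² = 2/35  (sign +1)
combine: 4πI² = 105·3/35·2/35 = 18/35
take √, sign -1: I = -0.20230066

-0.202301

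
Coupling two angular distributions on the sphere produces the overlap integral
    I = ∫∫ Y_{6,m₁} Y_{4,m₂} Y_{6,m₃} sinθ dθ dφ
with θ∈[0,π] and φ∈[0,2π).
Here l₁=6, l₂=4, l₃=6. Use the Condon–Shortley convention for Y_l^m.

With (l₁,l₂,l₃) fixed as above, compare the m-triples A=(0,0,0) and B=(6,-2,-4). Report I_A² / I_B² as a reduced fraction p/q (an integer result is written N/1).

784/1485

Same 6,4,6: normalisation and zero-m 3j drop out of the ratio.
A: Δ: 4! 8! 4! / 17! → 1/15315300; sum: t=0:+1/829440 t=1:−1/25920 t=2:+1/9216 t=3:−1/25920 t=4:+1/829440 = 7/207360; 3j²(6 4 6; 0 0 0) = Δ·Π!·Σ² = 28/2431  (sign +1)
B: Δ: 4! 8! 4! / 17! → 1/15315300; sum: t=0:+1/3870720 = 1/3870720; 3j²(6 4 6; 6 -2 -4) = Δ·Π!·Σ² = 135/6188  (sign +1)
I_A²/I_B² = (28/2431)/(135/6188) = 784/1485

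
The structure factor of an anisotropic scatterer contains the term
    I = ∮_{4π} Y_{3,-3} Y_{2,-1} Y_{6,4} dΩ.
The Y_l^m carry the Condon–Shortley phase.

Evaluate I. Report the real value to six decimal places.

triangle: need 1≤l₃≤5, have 6; I=0

0.000000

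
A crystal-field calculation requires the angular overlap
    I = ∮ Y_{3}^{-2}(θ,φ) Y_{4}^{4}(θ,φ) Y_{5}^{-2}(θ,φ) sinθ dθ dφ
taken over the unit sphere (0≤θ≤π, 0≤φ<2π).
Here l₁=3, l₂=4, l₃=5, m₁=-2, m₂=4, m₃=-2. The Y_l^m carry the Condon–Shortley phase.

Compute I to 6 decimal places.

Checks pass: Σm=0; 12 even; l₃=5∈[1,7].
(2·3+1)(2·4+1)(2·5+1) = 693
Δ: 2! 4! 6! / 13! → 1/180180
sum: t=0:+1/576 t=1:−1/144 t=2:+1/576 = -1/288
3j²(3 4 5; 0 0 0) = Δ·Π!·Σ² = 20/1001  (sign +1)
sum: t=2:+1/8640 = 1/8640
3j²(3 4 5; -2 4 -2) = Δ·Π!·Σ² = 14/1287  (sign -1)
combine: 4πI² = 693·20/1001·14/1287 = 280/1859
take √, sign -1: I = -0.10947990

-0.109480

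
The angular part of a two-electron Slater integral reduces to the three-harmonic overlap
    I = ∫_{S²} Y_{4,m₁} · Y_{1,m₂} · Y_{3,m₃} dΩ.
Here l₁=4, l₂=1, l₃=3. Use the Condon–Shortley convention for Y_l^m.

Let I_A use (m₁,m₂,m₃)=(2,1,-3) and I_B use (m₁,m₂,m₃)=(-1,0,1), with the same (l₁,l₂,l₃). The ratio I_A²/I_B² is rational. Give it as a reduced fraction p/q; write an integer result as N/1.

1/15

l's match ⇒ only the (l;m) 3-j factors differ between A and B.
A: triangle coeff Δ(4,1,3) = 1/252; Σ_t [2,2]: t=2:+1/1440 = 1/1440; (3j)²=1/252 [(4 1 3; 2 1 -3)], sign=+1
B: triangle coeff Δ(4,1,3) = 1/252; Σ_t [1,1]: t=1:−1/48 = -1/48; (3j)²=5/84 [(4 1 3; -1 0 1)], sign=-1
I_A²/I_B² = (1/252)/(5/84) = 1/15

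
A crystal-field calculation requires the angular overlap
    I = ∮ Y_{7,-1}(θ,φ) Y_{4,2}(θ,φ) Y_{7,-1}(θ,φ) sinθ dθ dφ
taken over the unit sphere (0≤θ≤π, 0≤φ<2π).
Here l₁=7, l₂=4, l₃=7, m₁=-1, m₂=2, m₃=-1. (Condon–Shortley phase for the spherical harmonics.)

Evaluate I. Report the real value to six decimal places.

Rules hold: Σm=0, L=18 even, 3≤7≤11.
N = 15·9·15 = 2025
Δ = 4!·10!·4!/19! = 1/58198140
Racah Σ t=0..4: t=0:+1/17418240 t=1:−1/622080 t=2:+1/230400 t=3:−1/622080 t=4:+1/17418240 = 1/806400
⇒ 3j(7 4 7; 0 0 0)² = 2268/230945, sgn -1
Racah Σ t=2..4: t=2:+1/1658880 t=3:−1/518400 t=4:+1/1658880 = -1/1382400
⇒ 3j(7 4 7; -1 2 -1)² = 504/46189, sgn -1
4πI² = N·(3j₀)²·(3jₘ)² = 462944160/2133423721
I = +1·√(0.216996/4π) = 0.13140770

0.131408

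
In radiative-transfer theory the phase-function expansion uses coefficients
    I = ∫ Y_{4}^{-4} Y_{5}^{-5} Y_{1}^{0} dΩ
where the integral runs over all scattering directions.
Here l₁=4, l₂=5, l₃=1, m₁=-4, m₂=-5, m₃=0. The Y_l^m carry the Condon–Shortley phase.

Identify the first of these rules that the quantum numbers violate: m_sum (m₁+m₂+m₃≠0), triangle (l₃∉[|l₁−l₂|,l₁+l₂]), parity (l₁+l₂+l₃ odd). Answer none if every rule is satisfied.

m_sum

m₁+m₂+m₃ = -4 − 5 + 0 = -9  ✗
triangle: |4−5|=1 ≤ l₃=1 ≤ 4+5=9
parity: l₁+l₂+l₃ = 10 is even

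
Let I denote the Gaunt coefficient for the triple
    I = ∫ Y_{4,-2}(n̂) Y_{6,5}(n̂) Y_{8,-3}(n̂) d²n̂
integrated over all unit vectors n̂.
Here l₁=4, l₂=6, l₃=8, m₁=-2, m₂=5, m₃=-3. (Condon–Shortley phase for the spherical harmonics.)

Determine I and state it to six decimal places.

0.119359

Checks pass: Σm=0; 18 even; l₃=8∈[2,10].
(2·4+1)(2·6+1)(2·8+1) = 1989
Δ: 2! 6! 10! / 19! → 1/23279256
sum: t=0:+1/1658880 t=1:−1/518400 t=2:+1/1658880 = -1/1382400
3j²(4 6 8; 0 0 0) = Δ·Π!·Σ² = 504/46189  (sign -1)
sum: t=1:−1/435456000 t=2:+1/34836480 = 23/870912000
3j²(4 6 8; -2 5 -3) = Δ·Π!·Σ² = 5819/705432  (sign -1)
combine: 4πI² = 1989·504/46189·5819/705432 = 14283/79781
take √, sign +1: I = 0.11935897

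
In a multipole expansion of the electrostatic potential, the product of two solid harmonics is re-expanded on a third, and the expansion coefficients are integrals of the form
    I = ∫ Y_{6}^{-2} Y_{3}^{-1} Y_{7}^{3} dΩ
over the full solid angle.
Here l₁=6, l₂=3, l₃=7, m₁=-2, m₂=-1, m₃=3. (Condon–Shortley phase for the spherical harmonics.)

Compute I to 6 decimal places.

-0.150285

Rules hold: Σm=0, L=16 even, 3≤7≤9.
N = 13·7·15 = 1365
Δ = 2!·10!·4!/17! = 1/2042040
Racah Σ t=0..2: t=0:+1/207360 t=1:−1/57600 t=2:+1/207360 = -1/129600
⇒ 3j(6 3 7; 0 0 0)² = 168/12155, sgn +1
Racah Σ t=0..2: t=0:+1/645120 t=1:−1/181440 t=2:+1/829440 = -1/362880
⇒ 3j(6 3 7; -2 -1 3)² = 256/17017, sgn -1
4πI² = N·(3j₀)²·(3jₘ)² = 129024/454597
I = -1·√(0.283821/4π) = -0.15028548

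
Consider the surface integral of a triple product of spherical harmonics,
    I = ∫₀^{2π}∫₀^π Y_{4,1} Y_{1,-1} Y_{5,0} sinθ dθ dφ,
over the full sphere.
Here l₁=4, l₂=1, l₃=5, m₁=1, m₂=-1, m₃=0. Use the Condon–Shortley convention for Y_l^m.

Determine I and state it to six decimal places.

0.155288

Rules hold: Σm=0, L=10 even, 3≤5≤5.
N = 9·3·11 = 297
Δ = 0!·8!·2!/11! = 1/495
Racah Σ t=0..0: t=0:+1/576 = 1/576
⇒ 3j(4 1 5; 0 0 0)² = 5/99, sgn -1
Racah Σ t=0..0: t=0:+1/1440 = 1/1440
⇒ 3j(4 1 5; 1 -1 0)² = 2/99, sgn -1
4πI² = N·(3j₀)²·(3jₘ)² = 10/33
I = +1·√(0.30303/4π) = 0.15528807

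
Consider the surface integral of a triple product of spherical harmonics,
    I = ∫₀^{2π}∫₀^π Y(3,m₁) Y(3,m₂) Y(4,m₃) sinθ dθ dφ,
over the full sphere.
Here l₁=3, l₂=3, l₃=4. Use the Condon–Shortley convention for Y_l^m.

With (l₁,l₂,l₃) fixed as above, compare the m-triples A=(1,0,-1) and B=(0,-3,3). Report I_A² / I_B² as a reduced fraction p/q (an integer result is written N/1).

5/21

Same 3,3,4: normalisation and zero-m 3j drop out of the ratio.
A: Δ: 2! 4! 4! / 11! → 1/34650; sum: t=0:+1/48 t=1:−1/24 t=2:+1/288 = -5/288; 3j²(3 3 4; 1 0 -1) = Δ·Π!·Σ² = 5/462  (sign +1)
B: Δ: 2! 4! 4! / 11! → 1/34650; sum: t=0:+1/288 = 1/288; 3j²(3 3 4; 0 -3 3) = Δ·Π!·Σ² = 1/22  (sign -1)
I_A²/I_B² = (5/462)/(1/22) = 5/21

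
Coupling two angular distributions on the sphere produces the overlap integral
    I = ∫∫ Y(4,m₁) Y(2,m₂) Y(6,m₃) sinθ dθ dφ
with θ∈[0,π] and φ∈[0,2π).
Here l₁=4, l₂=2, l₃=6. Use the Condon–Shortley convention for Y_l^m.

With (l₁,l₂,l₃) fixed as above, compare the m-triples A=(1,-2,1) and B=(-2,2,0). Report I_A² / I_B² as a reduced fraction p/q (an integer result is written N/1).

7/3

Shared (l₁,l₂,l₃)=(4,2,6): N and (l;000)² cancel in I_A²/I_B².
A: Δ = 0!·8!·4!/13! = 1/6435; Racah Σ t=0..0: t=0:+1/17280 = 1/17280; ⇒ 3j(4 2 6; 1 -2 1)² = 7/1287, sgn -1
B: Δ = 0!·8!·4!/13! = 1/6435; Racah Σ t=0..0: t=0:+1/34560 = 1/34560; ⇒ 3j(4 2 6; -2 2 0)² = 1/429, sgn +1
I_A²/I_B² = (7/1287)/(1/429) = 7/3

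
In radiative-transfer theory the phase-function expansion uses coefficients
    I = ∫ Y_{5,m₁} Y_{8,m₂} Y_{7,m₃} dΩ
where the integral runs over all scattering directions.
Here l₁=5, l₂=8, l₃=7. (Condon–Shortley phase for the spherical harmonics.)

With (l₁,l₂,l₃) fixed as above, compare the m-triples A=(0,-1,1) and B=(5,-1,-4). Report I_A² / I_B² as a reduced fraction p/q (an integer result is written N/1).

343/528

Same 5,8,7: normalisation and zero-m 3j drop out of the ratio.
A: Δ: 6! 4! 10! / 21! → 1/814773960; sum: t=1:−1/49766400 t=2:+1/4147200 t=3:−1/2488320 t=4:+1/8709120 t=5:−1/232243200 = -7/99532800; 3j²(5 8 7; 0 -1 1) = Δ·Π!·Σ² = 1715/369512  (sign -1)
B: Δ: 6! 4! 10! / 21! → 1/814773960; sum: t=0:+1/522547200 = 1/522547200; 3j²(5 8 7; 5 -1 -4) = Δ·Π!·Σ² = 30/4199  (sign -1)
I_A²/I_B² = (1715/369512)/(30/4199) = 343/528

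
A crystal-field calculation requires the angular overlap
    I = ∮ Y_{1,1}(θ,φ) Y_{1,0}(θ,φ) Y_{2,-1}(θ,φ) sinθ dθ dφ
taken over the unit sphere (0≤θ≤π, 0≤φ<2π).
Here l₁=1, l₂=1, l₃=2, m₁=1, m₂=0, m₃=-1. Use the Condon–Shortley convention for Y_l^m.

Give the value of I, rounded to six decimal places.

m-sum 0 ✓  L=4 even ✓  0≤2≤2 ✓
Π(2lᵢ+1) = 3×3×5 = 45
triangle coeff Δ(1,1,2) = 1/30
Σ_t [0,0]: t=0:+1/1 = 1/1
(3j)²=2/15 [(1 1 2; 0 0 0)], sign=+1
Σ_t [0,0]: t=0:+1/2 = 1/2
(3j)²=1/10 [(1 1 2; 1 0 -1)], sign=-1
⇒ 4πI² = 3/5
I = (-1)√(3/5/(4π)) = -0.21850969

-0.218510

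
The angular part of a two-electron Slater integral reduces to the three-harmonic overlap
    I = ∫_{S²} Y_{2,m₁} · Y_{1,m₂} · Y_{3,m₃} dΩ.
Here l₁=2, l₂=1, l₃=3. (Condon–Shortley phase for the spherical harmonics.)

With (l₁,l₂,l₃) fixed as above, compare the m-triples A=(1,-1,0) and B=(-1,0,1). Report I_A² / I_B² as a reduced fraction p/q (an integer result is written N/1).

3/8

Shared (l₁,l₂,l₃)=(2,1,3): N and (l;000)² cancel in I_A²/I_B².
A: Δ = 0!·4!·2!/7! = 1/105; Racah Σ t=0..0: t=0:+1/12 = 1/12; ⇒ 3j(2 1 3; 1 -1 0)² = 1/35, sgn -1
B: Δ = 0!·4!·2!/7! = 1/105; Racah Σ t=0..0: t=0:+1/6 = 1/6; ⇒ 3j(2 1 3; -1 0 1)² = 8/105, sgn +1
I_A²/I_B² = (1/35)/(8/105) = 3/8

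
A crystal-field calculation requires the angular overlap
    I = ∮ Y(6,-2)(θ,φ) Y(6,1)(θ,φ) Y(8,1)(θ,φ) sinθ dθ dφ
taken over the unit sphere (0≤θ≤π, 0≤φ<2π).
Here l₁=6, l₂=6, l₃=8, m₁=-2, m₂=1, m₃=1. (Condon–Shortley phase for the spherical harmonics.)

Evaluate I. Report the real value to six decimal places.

0.098820

Checks pass: Σm=0; 20 even; l₃=8∈[0,12].
(2·6+1)(2·6+1)(2·8+1) = 2873
Δ: 4! 8! 8! / 21! → 1/1309458150
sum: t=0:+1/49766400 t=1:−1/3110400 t=2:+1/1327104 t=3:−1/3110400 t=4:+1/49766400 = 1/6635520
3j²(6 6 8; 0 0 0) = Δ·Π!·Σ² = 350/46189  (sign +1)
sum: t=0:+1/4877107200 t=1:−1/43545600 t=2:+1/4147200 t=3:−1/2488320 t=4:+1/9953280 = -1/12042240
3j²(6 6 8; -2 1 1) = Δ·Π!·Σ² = 3645/646646  (sign +1)
combine: 4πI² = 2873·350/46189·3645/646646 = 91125/742577
take √, sign +1: I = 0.09881960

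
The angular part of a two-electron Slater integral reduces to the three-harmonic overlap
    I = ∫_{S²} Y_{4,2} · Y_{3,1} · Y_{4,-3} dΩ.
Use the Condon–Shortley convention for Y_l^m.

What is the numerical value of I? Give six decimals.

l₁+l₂+l₃=11 is odd: 3j(l;000)=0 ⇒ I=0

0.000000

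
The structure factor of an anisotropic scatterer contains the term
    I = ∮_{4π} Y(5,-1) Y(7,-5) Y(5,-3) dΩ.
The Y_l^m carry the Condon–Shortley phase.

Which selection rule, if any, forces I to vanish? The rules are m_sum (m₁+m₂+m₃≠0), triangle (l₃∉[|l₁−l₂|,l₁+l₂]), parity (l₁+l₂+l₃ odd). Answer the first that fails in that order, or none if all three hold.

azimuthal sum: -1 − 5 − 3 = -9  ✗
2 ≤ 5 ≤ 12 (triangle on l)
L = 5 + 7 + 5 = 17 (odd)

m_sum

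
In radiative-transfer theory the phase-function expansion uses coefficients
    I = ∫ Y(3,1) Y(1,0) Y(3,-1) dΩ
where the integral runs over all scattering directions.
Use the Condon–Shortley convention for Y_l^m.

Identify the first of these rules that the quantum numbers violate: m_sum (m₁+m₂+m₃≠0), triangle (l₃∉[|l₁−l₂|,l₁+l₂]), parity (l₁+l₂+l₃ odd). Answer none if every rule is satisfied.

parity

azimuthal sum: 1 + 0 − 1 = 0  ✓
2 ≤ 3 ≤ 4 (triangle on l)  ✓
L = 3 + 1 + 3 = 7 (odd)  ✗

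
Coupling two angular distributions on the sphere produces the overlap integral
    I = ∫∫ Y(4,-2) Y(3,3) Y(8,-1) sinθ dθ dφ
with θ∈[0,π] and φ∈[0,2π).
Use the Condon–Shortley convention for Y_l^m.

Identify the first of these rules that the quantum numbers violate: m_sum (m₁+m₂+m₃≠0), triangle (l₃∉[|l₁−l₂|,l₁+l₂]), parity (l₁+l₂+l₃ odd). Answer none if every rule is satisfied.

azimuthal sum: -2 + 3 − 1 = 0  ✓
1 ≤ 8 ≤ 7 (triangle on l)  ✗
L = 4 + 3 + 8 = 15 (odd)

triangle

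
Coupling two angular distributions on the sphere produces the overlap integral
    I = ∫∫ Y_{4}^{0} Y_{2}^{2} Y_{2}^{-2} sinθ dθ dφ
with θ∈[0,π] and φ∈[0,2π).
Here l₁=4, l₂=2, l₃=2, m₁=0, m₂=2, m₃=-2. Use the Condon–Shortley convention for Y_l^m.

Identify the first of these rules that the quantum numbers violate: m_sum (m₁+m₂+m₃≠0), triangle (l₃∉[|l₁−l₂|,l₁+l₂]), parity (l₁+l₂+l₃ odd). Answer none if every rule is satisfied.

none

Σmᵢ = 0  ✓
l₃∈[|l₁−l₂|,l₁+l₂]=[2,6], have l₃=2  ✓
Σlᵢ = 8 ⇒ even  ✓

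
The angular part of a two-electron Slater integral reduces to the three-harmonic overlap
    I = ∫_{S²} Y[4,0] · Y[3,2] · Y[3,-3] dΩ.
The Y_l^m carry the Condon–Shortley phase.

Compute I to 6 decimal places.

0 + 2 − 3 = -1 ≠ 0: azimuthal integral kills it; I = 0

0.000000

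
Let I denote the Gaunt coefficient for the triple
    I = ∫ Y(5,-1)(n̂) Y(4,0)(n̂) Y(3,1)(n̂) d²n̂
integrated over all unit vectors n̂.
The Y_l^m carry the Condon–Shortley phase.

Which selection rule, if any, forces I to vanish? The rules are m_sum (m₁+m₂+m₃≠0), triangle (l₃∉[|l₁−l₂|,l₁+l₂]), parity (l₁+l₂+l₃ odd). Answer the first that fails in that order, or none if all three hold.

Σmᵢ = 0  ✓
l₃∈[|l₁−l₂|,l₁+l₂]=[1,9], have l₃=3  ✓
Σlᵢ = 12 ⇒ even  ✓

none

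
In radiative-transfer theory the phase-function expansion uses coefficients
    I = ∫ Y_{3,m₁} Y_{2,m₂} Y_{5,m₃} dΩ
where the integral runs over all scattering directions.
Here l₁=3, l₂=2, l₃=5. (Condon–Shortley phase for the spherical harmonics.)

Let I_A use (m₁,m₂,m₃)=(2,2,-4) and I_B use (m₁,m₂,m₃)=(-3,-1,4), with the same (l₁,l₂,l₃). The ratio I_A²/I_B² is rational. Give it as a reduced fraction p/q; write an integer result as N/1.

l's match ⇒ only the (l;m) 3-j factors differ between A and B.
A: triangle coeff Δ(3,2,5) = 1/2310; Σ_t [0,0]: t=0:+1/2880 = 1/2880; (3j)²=3/55 [(3 2 5; 2 2 -4)], sign=-1
B: triangle coeff Δ(3,2,5) = 1/2310; Σ_t [0,0]: t=0:+1/4320 = 1/4320; (3j)²=2/55 [(3 2 5; -3 -1 4)], sign=-1
I_A²/I_B² = (3/55)/(2/55) = 3/2

3/2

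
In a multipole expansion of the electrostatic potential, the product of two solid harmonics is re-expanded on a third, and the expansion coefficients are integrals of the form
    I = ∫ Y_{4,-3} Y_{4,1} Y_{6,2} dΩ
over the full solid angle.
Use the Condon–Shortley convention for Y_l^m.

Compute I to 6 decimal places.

-0.165283

Rules hold: Σm=0, L=14 even, 0≤6≤8.
N = 9·9·13 = 1053
Δ = 2!·6!·6!/15! = 1/1261260
Racah Σ t=0..2: t=0:+1/4608 t=1:−1/1296 t=2:+1/4608 = -7/20736
⇒ 3j(4 4 6; 0 0 0)² = 20/1287, sgn -1
Racah Σ t=1..2: t=1:−1/34560 t=2:+1/8640 = 1/11520
⇒ 3j(4 4 6; -3 1 2)² = 3/143, sgn +1
4πI² = N·(3j₀)²·(3jₘ)² = 540/1573
I = -1·√(0.343293/4π) = -0.16528277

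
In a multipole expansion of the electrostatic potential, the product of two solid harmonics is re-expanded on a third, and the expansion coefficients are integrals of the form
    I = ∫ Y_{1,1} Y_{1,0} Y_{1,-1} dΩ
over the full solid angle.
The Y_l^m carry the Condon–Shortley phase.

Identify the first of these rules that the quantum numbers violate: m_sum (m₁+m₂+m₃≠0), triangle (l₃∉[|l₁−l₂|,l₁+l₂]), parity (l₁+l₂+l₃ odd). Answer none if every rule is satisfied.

azimuthal sum: 1 + 0 − 1 = 0  ✓
0 ≤ 1 ≤ 2 (triangle on l)  ✓
L = 1 + 1 + 1 = 3 (odd)  ✗

parity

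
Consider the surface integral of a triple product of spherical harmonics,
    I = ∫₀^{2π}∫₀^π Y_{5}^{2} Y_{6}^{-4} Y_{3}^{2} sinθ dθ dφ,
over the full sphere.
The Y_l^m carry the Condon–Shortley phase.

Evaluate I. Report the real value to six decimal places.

Rules hold: Σm=0, L=14 even, 1≤3≤11.
N = 11·13·7 = 1001
Δ = 8!·2!·4!/15! = 1/675675
Racah Σ t=3..5: t=3:−1/8640 t=4:+1/2304 t=5:−1/8640 = 7/34560
⇒ 3j(5 6 3; 0 0 0)² = 7/429, sgn -1
Racah Σ t=1..2: t=1:−1/60480 t=2:+1/34560 = 1/80640
⇒ 3j(5 6 3; 2 -4 2)² = 6/1001, sgn -1
4πI² = N·(3j₀)²·(3jₘ)² = 14/143
I = +1·√(0.0979021/4π) = 0.08826552

0.088266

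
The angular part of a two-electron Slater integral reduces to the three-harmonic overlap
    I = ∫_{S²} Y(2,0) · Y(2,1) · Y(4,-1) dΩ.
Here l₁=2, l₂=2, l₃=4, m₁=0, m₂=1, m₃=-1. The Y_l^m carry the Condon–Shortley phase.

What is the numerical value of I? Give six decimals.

-0.220728

Checks pass: Σm=0; 8 even; l₃=4∈[0,4].
(2·2+1)(2·2+1)(2·4+1) = 225
Δ: 0! 4! 4! / 9! → 1/630
sum: t=0:+1/16 = 1/16
3j²(2 2 4; 0 0 0) = Δ·Π!·Σ² = 2/35  (sign +1)
sum: t=0:+1/24 = 1/24
3j²(2 2 4; 0 1 -1) = Δ·Π!·Σ² = 1/21  (sign -1)
combine: 4πI² = 225·2/35·1/21 = 30/49
take √, sign -1: I = -0.22072812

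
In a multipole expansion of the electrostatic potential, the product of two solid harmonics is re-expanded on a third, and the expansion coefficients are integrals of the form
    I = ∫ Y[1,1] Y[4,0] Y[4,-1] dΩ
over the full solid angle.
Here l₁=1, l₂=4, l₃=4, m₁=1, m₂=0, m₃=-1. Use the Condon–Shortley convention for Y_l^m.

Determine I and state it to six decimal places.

l₁+l₂+l₃=9 is odd: 3j(l;000)=0 ⇒ I=0

0.000000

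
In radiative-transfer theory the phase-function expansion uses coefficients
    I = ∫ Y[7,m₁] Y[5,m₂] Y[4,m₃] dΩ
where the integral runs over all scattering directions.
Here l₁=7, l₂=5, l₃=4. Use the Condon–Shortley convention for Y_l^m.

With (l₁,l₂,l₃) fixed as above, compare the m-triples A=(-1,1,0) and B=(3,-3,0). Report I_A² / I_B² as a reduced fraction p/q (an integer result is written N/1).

1694/529

Shared (l₁,l₂,l₃)=(7,5,4): N and (l;000)² cancel in I_A²/I_B².
A: Δ = 8!·6!·2!/17! = 1/6126120; Racah Σ t=4..6: t=4:+1/55296 t=5:−1/25920 t=6:+1/138240 = -11/829440; ⇒ 3j(7 5 4; -1 1 0)² = 11/1326, sgn -1
B: Δ = 8!·6!·2!/17! = 1/6126120; Racah Σ t=0..2: t=0:+1/3870720 t=1:−1/181440 t=2:+1/138240 = 23/11612160; ⇒ 3j(7 5 4; 3 -3 0)² = 529/204204, sgn +1
I_A²/I_B² = (11/1326)/(529/204204) = 1694/529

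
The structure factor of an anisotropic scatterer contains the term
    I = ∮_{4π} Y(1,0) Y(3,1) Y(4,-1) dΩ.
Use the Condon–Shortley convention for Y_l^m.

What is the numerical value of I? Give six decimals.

m-sum 0 ✓  L=8 even ✓  2≤4≤4 ✓
Π(2lᵢ+1) = 3×7×9 = 189
triangle coeff Δ(1,3,4) = 1/252
Σ_t [0,0]: t=0:+1/36 = 1/36
(3j)²=4/63 [(1 3 4; 0 0 0)], sign=+1
Σ_t [0,0]: t=0:+1/48 = 1/48
(3j)²=5/84 [(1 3 4; 0 1 -1)], sign=-1
⇒ 4πI² = 5/7
I = (-1)√(5/7/(4π)) = -0.23841361

-0.238414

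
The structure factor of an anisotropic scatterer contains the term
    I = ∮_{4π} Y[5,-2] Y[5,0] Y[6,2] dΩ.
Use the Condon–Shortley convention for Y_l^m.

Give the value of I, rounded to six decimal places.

Checks pass: Σm=0; 16 even; l₃=6∈[0,10].
(2·5+1)(2·5+1)(2·6+1) = 1573
Δ: 4! 6! 6! / 17! → 1/28588560
sum: t=0:+1/345600 t=1:−1/13824 t=2:+1/5184 t=3:−1/13824 t=4:+1/345600 = 7/129600
3j²(5 5 6; 0 0 0) = Δ·Π!·Σ² = 80/7293  (sign +1)
sum: t=1:−1/207360 t=2:+1/17280 t=3:−1/13824 t=4:+1/103680 = -1/103680
3j²(5 5 6; -2 0 2) = Δ·Π!·Σ² = 10/7293  (sign -1)
combine: 4πI² = 1573·80/7293·10/7293 = 800/33813
take √, sign -1: I = -0.04339086

-0.043391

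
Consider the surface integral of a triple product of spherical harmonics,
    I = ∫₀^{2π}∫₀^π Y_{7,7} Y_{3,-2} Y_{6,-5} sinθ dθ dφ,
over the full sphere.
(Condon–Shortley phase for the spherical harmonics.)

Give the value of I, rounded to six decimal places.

-0.201189

Rules hold: Σm=0, L=16 even, 4≤6≤10.
N = 15·7·13 = 1365
Δ = 4!·10!·2!/17! = 1/2042040
Racah Σ t=1..3: t=1:−1/207360 t=2:+1/57600 t=3:−1/207360 = 1/129600
⇒ 3j(7 3 6; 0 0 0)² = 168/12155, sgn +1
Racah Σ t=0..0: t=0:+1/87091200 = 1/87091200
⇒ 3j(7 3 6; 7 -2 -5)² = 11/408, sgn -1
4πI² = N·(3j₀)²·(3jₘ)² = 147/289
I = -1·√(0.508651/4π) = -0.20118927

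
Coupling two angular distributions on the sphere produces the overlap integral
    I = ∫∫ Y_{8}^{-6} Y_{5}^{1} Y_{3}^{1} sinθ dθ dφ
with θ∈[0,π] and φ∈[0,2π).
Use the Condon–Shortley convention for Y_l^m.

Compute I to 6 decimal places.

Σmᵢ = -4 ≠ 0, so the φ-integral vanishes; I = 0

0.000000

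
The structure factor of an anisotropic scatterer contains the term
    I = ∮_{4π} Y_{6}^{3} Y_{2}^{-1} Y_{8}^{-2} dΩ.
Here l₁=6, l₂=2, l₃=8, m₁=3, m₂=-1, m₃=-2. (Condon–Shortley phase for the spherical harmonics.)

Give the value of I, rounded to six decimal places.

Checks pass: Σm=0; 16 even; l₃=8∈[4,8].
(2·6+1)(2·2+1)(2·8+1) = 1105
Δ: 0! 12! 4! / 17! → 1/30940
sum: t=0:+1/2073600 = 1/2073600
3j²(6 2 8; 0 0 0) = Δ·Π!·Σ² = 28/1105  (sign +1)
sum: t=0:+1/13063680 = 1/13063680
3j²(6 2 8; 3 -1 -2) = Δ·Π!·Σ² = 10/1547  (sign +1)
combine: 4πI² = 1105·28/1105·10/1547 = 40/221
take √, sign +1: I = 0.12001318

0.120013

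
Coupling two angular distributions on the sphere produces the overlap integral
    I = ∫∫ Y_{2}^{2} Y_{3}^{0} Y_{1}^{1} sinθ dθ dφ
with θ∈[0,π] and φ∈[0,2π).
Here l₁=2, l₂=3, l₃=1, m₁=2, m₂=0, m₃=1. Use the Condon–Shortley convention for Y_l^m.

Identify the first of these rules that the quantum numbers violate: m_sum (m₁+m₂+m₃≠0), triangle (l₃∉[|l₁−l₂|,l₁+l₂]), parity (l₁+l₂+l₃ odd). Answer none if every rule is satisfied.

m_sum

m₁+m₂+m₃ = 2 + 0 + 1 = 3  ✗
triangle: |2−3|=1 ≤ l₃=1 ≤ 2+3=5
parity: l₁+l₂+l₃ = 6 is even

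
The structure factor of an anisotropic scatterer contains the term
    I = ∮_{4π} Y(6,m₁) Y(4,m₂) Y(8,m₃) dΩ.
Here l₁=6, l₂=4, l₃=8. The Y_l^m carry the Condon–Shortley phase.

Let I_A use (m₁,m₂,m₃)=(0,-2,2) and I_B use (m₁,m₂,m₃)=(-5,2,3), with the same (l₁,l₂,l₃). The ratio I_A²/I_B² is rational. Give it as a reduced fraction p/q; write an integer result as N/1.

2688/64009

Shared (l₁,l₂,l₃)=(6,4,8): N and (l;000)² cancel in I_A²/I_B².
A: Δ = 2!·10!·6!/19! = 1/23279256; Racah Σ t=0..2: t=0:+1/1658880 t=1:−1/1728000 t=2:+1/24883200 = 1/15552000; ⇒ 3j(6 4 8; 0 -2 2)² = 16/46189, sgn +1
B: Δ = 2!·10!·6!/19! = 1/23279256; Racah Σ t=1..2: t=1:−1/435456000 t=2:+1/34836480 = 23/870912000; ⇒ 3j(6 4 8; -5 2 3)² = 5819/705432, sgn -1
I_A²/I_B² = (16/46189)/(5819/705432) = 2688/64009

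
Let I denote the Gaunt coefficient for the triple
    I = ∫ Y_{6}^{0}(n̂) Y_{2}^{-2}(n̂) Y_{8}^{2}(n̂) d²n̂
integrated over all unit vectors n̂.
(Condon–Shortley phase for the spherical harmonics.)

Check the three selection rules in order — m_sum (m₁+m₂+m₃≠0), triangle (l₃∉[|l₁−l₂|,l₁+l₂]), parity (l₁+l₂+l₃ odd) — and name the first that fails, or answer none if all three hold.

azimuthal sum: 0 − 2 + 2 = 0  ✓
4 ≤ 8 ≤ 8 (triangle on l)  ✓
L = 6 + 2 + 8 = 16 (even)  ✓

none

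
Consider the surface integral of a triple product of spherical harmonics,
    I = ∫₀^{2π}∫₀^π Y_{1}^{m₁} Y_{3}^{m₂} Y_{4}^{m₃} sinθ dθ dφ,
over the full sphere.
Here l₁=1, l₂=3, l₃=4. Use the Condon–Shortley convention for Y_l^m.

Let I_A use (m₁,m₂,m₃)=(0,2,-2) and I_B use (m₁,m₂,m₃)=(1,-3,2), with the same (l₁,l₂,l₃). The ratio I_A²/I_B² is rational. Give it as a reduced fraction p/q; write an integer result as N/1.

12/1

Shared (l₁,l₂,l₃)=(1,3,4): N and (l;000)² cancel in I_A²/I_B².
A: Δ = 0!·2!·6!/9! = 1/252; Racah Σ t=0..0: t=0:+1/120 = 1/120; ⇒ 3j(1 3 4; 0 2 -2)² = 1/21, sgn +1
B: Δ = 0!·2!·6!/9! = 1/252; Racah Σ t=0..0: t=0:+1/1440 = 1/1440; ⇒ 3j(1 3 4; 1 -3 2)² = 1/252, sgn +1
I_A²/I_B² = (1/21)/(1/252) = 12/1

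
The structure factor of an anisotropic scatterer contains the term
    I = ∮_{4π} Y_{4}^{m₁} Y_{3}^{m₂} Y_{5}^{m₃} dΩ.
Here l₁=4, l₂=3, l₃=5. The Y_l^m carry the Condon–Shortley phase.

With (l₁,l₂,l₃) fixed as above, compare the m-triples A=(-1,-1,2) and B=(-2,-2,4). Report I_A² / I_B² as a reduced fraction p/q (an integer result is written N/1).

Shared (l₁,l₂,l₃)=(4,3,5): N and (l;000)² cancel in I_A²/I_B².
A: Δ = 2!·6!·4!/13! = 1/180180; Racah Σ t=0..2: t=0:+1/960 t=1:−1/288 t=2:+1/1728 = -1/540; ⇒ 3j(4 3 5; -1 -1 2)² = 128/6435, sgn +1
B: Δ = 2!·6!·4!/13! = 1/180180; Racah Σ t=0..1: t=0:+1/8640 t=1:−1/2880 = -1/4320; ⇒ 3j(4 3 5; -2 -2 4)² = 8/429, sgn +1
I_A²/I_B² = (128/6435)/(8/429) = 16/15

16/15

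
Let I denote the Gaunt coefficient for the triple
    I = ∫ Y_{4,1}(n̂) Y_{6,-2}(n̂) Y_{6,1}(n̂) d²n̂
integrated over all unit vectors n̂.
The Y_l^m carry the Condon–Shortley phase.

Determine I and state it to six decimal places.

0.113069

Rules hold: Σm=0, L=16 even, 2≤6≤10.
N = 9·13·13 = 1521
Δ = 4!·4!·8!/17! = 1/15315300
Racah Σ t=0..4: t=0:+1/829440 t=1:−1/25920 t=2:+1/9216 t=3:−1/25920 t=4:+1/829440 = 7/207360
⇒ 3j(4 6 6; 0 0 0)² = 28/2431, sgn +1
Racah Σ t=0..3: t=0:+1/82944 t=1:−1/17280 t=2:+1/34560 t=3:−1/725760 = -53/2903040
⇒ 3j(4 6 6; 1 -2 1)² = 2809/306306, sgn +1
4πI² = N·(3j₀)²·(3jₘ)² = 5618/34969
I = +1·√(0.160657/4π) = 0.11306920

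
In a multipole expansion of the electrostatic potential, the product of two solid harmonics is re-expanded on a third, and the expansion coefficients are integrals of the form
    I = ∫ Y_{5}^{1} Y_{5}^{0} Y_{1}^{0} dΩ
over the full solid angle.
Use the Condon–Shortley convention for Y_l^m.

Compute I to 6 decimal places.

0.000000

Σmᵢ = 1 ≠ 0, so the φ-integral vanishes; I = 0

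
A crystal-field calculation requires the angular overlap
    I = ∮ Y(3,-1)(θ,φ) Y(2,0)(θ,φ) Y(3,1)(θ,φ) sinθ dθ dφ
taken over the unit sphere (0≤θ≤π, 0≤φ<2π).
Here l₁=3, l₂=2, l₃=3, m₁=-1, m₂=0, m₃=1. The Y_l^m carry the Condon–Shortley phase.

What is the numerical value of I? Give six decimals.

Rules hold: Σm=0, L=8 even, 1≤3≤5.
N = 7·5·7 = 245
Δ = 2!·4!·2!/9! = 1/3780
Racah Σ t=0..2: t=0:+1/24 t=1:−1/4 t=2:+1/24 = -1/6
⇒ 3j(3 2 3; 0 0 0)² = 4/105, sgn +1
Racah Σ t=0..2: t=0:+1/96 t=1:−1/6 t=2:+1/16 = -3/32
⇒ 3j(3 2 3; -1 0 1)² = 3/140, sgn -1
4πI² = N·(3j₀)²·(3jₘ)² = 1/5
I = -1·√(0.2/4π) = -0.12615663

-0.126157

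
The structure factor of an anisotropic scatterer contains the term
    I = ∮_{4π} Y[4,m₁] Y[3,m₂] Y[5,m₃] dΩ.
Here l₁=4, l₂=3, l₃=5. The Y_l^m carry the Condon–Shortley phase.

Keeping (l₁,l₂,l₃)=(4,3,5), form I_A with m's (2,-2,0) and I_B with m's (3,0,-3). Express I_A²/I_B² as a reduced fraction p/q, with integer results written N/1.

l's match ⇒ only the (l;m) 3-j factors differ between A and B.
A: triangle coeff Δ(4,3,5) = 1/180180; Σ_t [0,1]: t=0:+1/576 t=1:−1/2880 = 1/720; (3j)²=80/3003 [(4 3 5; 2 -2 0)], sign=-1
B: triangle coeff Δ(4,3,5) = 1/180180; Σ_t [0,1]: t=0:+1/1440 t=1:−1/2880 = 1/2880; (3j)²=7/715 [(4 3 5; 3 0 -3)], sign=+1
I_A²/I_B² = (80/3003)/(7/715) = 400/147

400/147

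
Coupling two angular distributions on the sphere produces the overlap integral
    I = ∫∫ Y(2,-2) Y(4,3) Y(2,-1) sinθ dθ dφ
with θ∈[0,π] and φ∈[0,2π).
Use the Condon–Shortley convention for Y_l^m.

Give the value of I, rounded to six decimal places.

Checks pass: Σm=0; 8 even; l₃=2∈[2,6].
(2·2+1)(2·4+1)(2·2+1) = 225
Δ: 4! 0! 4! / 9! → 1/630
sum: t=2:+1/16 = 1/16
3j²(2 4 2; 0 0 0) = Δ·Π!·Σ² = 2/35  (sign +1)
sum: t=4:+1/144 = 1/144
3j²(2 4 2; -2 3 -1) = Δ·Π!·Σ² = 1/18  (sign -1)
combine: 4πI² = 225·2/35·1/18 = 5/7
take √, sign -1: I = -0.23841361

-0.238414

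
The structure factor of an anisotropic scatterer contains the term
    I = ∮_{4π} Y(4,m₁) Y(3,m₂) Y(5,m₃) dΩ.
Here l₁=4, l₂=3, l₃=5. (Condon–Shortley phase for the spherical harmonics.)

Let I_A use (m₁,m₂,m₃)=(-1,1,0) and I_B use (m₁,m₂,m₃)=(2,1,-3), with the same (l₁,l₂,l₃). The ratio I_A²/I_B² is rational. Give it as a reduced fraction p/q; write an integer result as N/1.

Same 4,3,5: normalisation and zero-m 3j drop out of the ratio.
A: Δ: 2! 6! 4! / 13! → 1/180180; sum: t=0:+1/5760 t=1:−1/288 t=2:+1/288 = 1/5760; 3j²(4 3 5; -1 1 0) = Δ·Π!·Σ² = 1/12012  (sign -1)
B: Δ: 2! 6! 4! / 13! → 1/180180; sum: t=0:+1/2304 t=1:−1/720 t=2:+1/5760 = -1/1280; 3j²(4 3 5; 2 1 -3) = Δ·Π!·Σ² = 27/1430  (sign -1)
I_A²/I_B² = (1/12012)/(27/1430) = 5/1134

5/1134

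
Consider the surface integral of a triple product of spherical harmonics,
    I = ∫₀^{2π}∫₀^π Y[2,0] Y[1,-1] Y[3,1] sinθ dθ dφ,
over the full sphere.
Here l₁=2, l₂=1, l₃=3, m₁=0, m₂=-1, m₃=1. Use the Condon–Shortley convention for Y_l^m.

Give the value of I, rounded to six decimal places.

-0.202301

Checks pass: Σm=0; 6 even; l₃=3∈[1,3].
(2·2+1)(2·1+1)(2·3+1) = 105
Δ: 0! 4! 2! / 7! → 1/105
sum: t=0:+1/4 = 1/4
3j²(2 1 3; 0 0 0) = Δ·Π!·Σ² = 3/35  (sign -1)
sum: t=0:+1/8 = 1/8
3j²(2 1 3; 0 -1 1) = Δ·Π!·Σ² = 2/35  (sign +1)
combine: 4πI² = 105·3/35·2/35 = 18/35
take √, sign -1: I = -0.20230066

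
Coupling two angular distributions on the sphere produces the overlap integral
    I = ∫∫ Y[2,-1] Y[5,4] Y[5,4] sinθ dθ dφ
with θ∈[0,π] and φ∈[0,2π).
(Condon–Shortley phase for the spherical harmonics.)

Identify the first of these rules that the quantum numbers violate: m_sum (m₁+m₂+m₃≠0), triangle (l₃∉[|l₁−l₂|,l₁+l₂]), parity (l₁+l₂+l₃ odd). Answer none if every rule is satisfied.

m_sum

Σmᵢ = 7  ✗
l₃∈[|l₁−l₂|,l₁+l₂]=[3,7], have l₃=5
Σlᵢ = 12 ⇒ even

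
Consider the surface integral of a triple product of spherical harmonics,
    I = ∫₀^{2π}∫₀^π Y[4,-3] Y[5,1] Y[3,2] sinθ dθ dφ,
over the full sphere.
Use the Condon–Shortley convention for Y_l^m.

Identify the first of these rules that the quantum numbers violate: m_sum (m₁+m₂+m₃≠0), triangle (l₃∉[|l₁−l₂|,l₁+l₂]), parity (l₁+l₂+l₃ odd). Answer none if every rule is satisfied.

m₁+m₂+m₃ = -3 + 1 + 2 = 0  ✓
triangle: |4−5|=1 ≤ l₃=3 ≤ 4+5=9  ✓
parity: l₁+l₂+l₃ = 12 is even  ✓

none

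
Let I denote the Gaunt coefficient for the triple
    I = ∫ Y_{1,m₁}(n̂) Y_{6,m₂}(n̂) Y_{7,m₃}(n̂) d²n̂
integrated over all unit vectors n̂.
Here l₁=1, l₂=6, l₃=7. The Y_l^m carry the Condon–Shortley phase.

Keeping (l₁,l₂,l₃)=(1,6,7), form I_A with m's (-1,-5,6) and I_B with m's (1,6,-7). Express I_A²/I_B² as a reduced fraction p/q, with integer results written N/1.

Same 1,6,7: normalisation and zero-m 3j drop out of the ratio.
A: Δ: 0! 2! 12! / 15! → 1/1365; sum: t=0:+1/79833600 = 1/79833600; 3j²(1 6 7; -1 -5 6) = Δ·Π!·Σ² = 2/35  (sign -1)
B: Δ: 0! 2! 12! / 15! → 1/1365; sum: t=0:+1/958003200 = 1/958003200; 3j²(1 6 7; 1 6 -7) = Δ·Π!·Σ² = 1/15  (sign +1)
I_A²/I_B² = (2/35)/(1/15) = 6/7

6/7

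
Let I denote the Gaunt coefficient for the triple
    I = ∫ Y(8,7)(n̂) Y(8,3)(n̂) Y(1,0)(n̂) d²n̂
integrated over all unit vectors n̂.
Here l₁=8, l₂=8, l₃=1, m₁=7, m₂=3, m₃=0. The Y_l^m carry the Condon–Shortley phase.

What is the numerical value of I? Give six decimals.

0.000000

Σmᵢ = 10 ≠ 0, so the φ-integral vanishes; I = 0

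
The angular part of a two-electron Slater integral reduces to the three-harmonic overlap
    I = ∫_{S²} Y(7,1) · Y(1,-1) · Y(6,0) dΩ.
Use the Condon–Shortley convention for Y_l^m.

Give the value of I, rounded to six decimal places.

Checks pass: Σm=0; 14 even; l₃=6∈[6,8].
(2·7+1)(2·1+1)(2·6+1) = 585
Δ: 2! 12! 0! / 15! → 1/1365
sum: t=1:−1/518400 = -1/518400
3j²(7 1 6; 0 0 0) = Δ·Π!·Σ² = 7/195  (sign -1)
sum: t=0:+1/1036800 = 1/1036800
3j²(7 1 6; 1 -1 0) = Δ·Π!·Σ² = 4/195  (sign +1)
combine: 4πI² = 585·7/195·4/195 = 28/65
take √, sign -1: I = -0.18514731

-0.185147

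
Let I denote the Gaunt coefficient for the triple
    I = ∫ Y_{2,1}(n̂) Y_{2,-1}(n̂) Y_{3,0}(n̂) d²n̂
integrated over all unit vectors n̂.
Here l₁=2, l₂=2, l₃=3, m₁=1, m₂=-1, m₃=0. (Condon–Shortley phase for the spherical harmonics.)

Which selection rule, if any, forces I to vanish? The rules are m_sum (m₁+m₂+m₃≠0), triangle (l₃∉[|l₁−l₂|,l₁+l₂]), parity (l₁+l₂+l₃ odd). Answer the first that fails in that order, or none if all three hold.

parity

m₁+m₂+m₃ = 1 − 1 + 0 = 0  ✓
triangle: |2−2|=0 ≤ l₃=3 ≤ 2+2=4  ✓
parity: l₁+l₂+l₃ = 7 is odd  ✗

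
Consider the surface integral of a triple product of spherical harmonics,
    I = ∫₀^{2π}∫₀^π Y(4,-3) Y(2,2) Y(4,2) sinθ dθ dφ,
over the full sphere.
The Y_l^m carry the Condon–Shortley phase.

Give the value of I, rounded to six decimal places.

0.000000

Σmᵢ = 1 ≠ 0, so the φ-integral vanishes; I = 0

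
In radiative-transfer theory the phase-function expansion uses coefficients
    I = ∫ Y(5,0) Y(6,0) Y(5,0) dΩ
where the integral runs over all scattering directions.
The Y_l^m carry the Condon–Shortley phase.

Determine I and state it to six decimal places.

Rules hold: Σm=0, L=16 even, 1≤5≤11.
N = 11·13·11 = 1573
Δ = 6!·4!·6!/17! = 1/28588560
Racah Σ t=1..5: t=1:−1/345600 t=2:+1/13824 t=3:−1/5184 t=4:+1/13824 t=5:−1/345600 = -7/129600
⇒ 3j(5 6 5; 0 0 0)² = 80/7293, sgn +1
(m-triple is (0,0,0) — same symbol as above.)
4πI² = N·(3j₀)²·(3jₘ)² = 6400/33813
I = +1·√(0.189276/4π) = 0.12272787

0.122728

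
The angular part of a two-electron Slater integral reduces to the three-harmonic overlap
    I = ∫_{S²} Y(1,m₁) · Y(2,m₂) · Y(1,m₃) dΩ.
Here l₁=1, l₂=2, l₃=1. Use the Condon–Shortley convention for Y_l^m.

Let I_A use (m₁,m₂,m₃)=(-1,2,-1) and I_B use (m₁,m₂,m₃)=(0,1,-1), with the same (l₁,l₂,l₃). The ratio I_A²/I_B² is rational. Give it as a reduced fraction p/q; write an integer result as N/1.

2/1

Shared (l₁,l₂,l₃)=(1,2,1): N and (l;000)² cancel in I_A²/I_B².
A: Δ = 2!·0!·2!/5! = 1/30; Racah Σ t=2..2: t=2:+1/4 = 1/4; ⇒ 3j(1 2 1; -1 2 -1)² = 1/5, sgn +1
B: Δ = 2!·0!·2!/5! = 1/30; Racah Σ t=1..1: t=1:−1/2 = -1/2; ⇒ 3j(1 2 1; 0 1 -1)² = 1/10, sgn -1
I_A²/I_B² = (1/5)/(1/10) = 2/1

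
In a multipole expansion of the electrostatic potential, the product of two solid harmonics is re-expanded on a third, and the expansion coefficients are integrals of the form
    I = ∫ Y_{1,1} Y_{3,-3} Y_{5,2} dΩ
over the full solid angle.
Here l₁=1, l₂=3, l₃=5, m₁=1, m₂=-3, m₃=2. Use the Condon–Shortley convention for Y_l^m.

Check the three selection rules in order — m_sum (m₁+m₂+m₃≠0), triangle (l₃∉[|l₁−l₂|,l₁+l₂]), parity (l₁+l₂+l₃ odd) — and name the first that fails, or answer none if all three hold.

azimuthal sum: 1 − 3 + 2 = 0  ✓
2 ≤ 5 ≤ 4 (triangle on l)  ✗
L = 1 + 3 + 5 = 9 (odd)

triangle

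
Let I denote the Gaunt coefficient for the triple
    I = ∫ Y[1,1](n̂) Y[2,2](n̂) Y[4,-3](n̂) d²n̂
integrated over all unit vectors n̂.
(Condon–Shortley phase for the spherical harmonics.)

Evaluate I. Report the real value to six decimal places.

0.000000

|1−2|≤4≤1+2 violated ⇒ I = 0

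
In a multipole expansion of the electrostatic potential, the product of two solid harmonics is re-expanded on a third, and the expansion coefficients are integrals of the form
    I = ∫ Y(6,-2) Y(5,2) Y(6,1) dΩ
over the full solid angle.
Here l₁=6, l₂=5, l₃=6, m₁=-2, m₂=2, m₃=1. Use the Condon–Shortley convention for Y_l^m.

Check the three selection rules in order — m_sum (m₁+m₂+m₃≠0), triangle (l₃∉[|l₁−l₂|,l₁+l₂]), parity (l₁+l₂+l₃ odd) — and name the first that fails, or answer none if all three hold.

m_sum

m₁+m₂+m₃ = -2 + 2 + 1 = 1  ✗
triangle: |6−5|=1 ≤ l₃=6 ≤ 6+5=11
parity: l₁+l₂+l₃ = 17 is odd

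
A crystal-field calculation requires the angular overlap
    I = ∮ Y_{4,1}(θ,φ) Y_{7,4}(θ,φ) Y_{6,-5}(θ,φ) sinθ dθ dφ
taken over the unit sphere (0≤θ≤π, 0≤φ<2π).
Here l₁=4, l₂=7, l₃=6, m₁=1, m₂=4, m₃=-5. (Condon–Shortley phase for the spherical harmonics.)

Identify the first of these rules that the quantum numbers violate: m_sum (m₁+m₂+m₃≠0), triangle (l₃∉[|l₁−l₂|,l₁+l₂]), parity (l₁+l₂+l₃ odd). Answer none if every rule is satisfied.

m₁+m₂+m₃ = 1 + 4 − 5 = 0  ✓
triangle: |4−7|=3 ≤ l₃=6 ≤ 4+7=11  ✓
parity: l₁+l₂+l₃ = 17 is odd  ✗

parity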